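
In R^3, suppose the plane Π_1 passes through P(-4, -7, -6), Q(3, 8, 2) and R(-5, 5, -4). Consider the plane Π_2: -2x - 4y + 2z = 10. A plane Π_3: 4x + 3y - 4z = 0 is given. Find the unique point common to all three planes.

(1, -4, -2)

PQ = (7, 15, 8), PR = (-1, 12, 2); a normal to Π_1 is PQ × PR = (-66, -22, 99).
Using P: Π_1 has equation -66x - 22y + 99z = -176.
Solving the 3×3 linear system -66x - 22y + 99z = -176, -2x - 4y + 2z = 10, 4x + 3y - 4z = 0 (e.g. by elimination or Cramer's rule, determinant = 330) gives (1, -4, -2).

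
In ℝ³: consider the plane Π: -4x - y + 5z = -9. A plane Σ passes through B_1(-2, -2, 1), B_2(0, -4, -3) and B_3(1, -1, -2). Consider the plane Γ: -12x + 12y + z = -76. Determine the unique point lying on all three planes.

B_1B_2 = (2, -2, -4), B_1B_3 = (3, 1, -3); a normal to Σ is B_1B_2 × B_1B_3 = (10, -6, 8).
Using B_1: Σ has equation 10x - 6y + 8z = 0.
Solving the 3×3 linear system -4x - y + 5z = -9, 10x - 6y + 8z = 0, -12x + 12y + z = -76 (e.g. by elimination or Cramer's rule, determinant = 754) gives (-1, -7, -4).

(-1, -7, -4)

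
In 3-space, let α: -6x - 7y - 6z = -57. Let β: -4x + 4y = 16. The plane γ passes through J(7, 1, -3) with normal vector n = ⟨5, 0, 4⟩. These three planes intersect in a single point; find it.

γ: n·r = n·J gives 5x + 4z = 23.
Solving the 3×3 linear system -6x - 7y - 6z = -57, -4x + 4y = 16, 5x + 4z = 23 (e.g. by elimination or Cramer's rule, determinant = -88) gives (-1, 3, 7).

(-1, 3, 7)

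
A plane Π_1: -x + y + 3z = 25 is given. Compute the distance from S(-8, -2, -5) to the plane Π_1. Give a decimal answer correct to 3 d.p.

10.251

n·S − d = (-1)·(-8) + (1)·(-2) + (3)·(-5) − 25 = -34; |n| = √11.
Distance = |-34| / √11 = 34/√11 ≈ 10.251.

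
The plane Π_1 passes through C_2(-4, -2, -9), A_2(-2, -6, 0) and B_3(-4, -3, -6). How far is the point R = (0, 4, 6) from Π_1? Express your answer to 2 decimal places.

C_2A_2 = (2, -4, 9), C_2B_3 = (0, -1, 3); a normal to Π_1 is C_2A_2 × C_2B_3 = (-3, -6, -2).
Using C_2: Π_1 has equation -3x - 6y - 2z = 42.
n·R − d = (-3)·(0) + (-6)·(4) + (-2)·(6) − 42 = -78; |n| = √49.
Distance = |-78| / √49 = 78/√49 ≈ 11.14.

11.14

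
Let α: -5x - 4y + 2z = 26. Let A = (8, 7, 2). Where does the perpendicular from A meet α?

Foot = A − λn with λ = (n·A − d)/|n|² = (-64 − 26)/45 = -2.
Foot = (8, 7, 2) − (-2)·(-5, -4, 2) = (-2, -1, 6).

(-2, -1, 6)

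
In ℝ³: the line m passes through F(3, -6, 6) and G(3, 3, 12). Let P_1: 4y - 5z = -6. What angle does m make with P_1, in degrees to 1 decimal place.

A direction vector for m is G − F = (0, 9, 6).
sin θ = |n·v| / (|n||v|) = |6| / (√41 · √117) = 0.08663.
θ ≈ 5.0°.

5.0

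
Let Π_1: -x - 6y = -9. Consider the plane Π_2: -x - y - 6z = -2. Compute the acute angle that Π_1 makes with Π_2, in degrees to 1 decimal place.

cos θ = |n₁·n₂| / (|n₁||n₂|) = |7| / (√37 · √38).
θ = arccos(0.18668) ≈ 79.2°.

79.2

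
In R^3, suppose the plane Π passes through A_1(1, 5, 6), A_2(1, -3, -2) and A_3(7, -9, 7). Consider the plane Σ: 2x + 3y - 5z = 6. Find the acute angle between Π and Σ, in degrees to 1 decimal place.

42.8

A_1A_2 = (0, -8, -8), A_1A_3 = (6, -14, 1); a normal to Π is A_1A_2 × A_1A_3 = (-120, -48, 48).
Using A_1: Π has equation -120x - 48y + 48z = -72.
cos θ = |n₁·n₂| / (|n₁||n₂|) = |-624| / (√19008 · √38).
θ = arccos(0.73422) ≈ 42.8°.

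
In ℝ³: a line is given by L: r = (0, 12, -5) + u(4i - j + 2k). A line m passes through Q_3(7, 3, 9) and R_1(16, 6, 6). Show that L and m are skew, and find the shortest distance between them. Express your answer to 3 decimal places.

0.082

A direction vector for m is R_1 − Q_3 = (9, 3, -3).
Common perpendicular direction n = (4, -1, 2) × (9, 3, -3) = (-3, 30, 21).
With w = (7, 3, 9) − (0, 12, -5) = (7, -9, 14), w · n = 3.
Since n ≠ 0 the lines are not parallel, and w · n = 3 ≠ 0 so they do not intersect; hence they are skew.
Distance = |w · n| / |n| = |3| / √1350 ≈ 0.082.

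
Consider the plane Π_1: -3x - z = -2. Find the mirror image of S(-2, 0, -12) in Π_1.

(10, 0, -8)

λ = (n·S − d)/|n|² = (18 − (-2))/10 = 2.
Reflection = S − 2λn = (-2, 0, -12) − 4·(-3, 0, -1) = (10, 0, -8).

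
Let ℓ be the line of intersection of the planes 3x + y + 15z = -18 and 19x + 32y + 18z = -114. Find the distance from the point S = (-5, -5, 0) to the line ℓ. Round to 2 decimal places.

4.05

Direction of ℓ: (3, 1, 15) × (19, 32, 18) = (-462, 231, 77).
A point on ℓ: solving the two plane equations with x = -6 gives (-6, 0, 0).
Taking (-6, 0, 0) on ℓ with direction v = (-462, 231, 77): w = S − (-6, 0, 0) = (1, -5, 0), and w × v = (-385, -77, -2079).
Distance = |w × v| / |v| = √4476395 / √272734 ≈ 4.05.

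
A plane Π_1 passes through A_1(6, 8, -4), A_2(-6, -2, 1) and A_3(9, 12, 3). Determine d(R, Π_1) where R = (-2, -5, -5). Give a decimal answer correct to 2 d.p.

A_1A_2 = (-12, -10, 5), A_1A_3 = (3, 4, 7); a normal to Π_1 is A_1A_2 × A_1A_3 = (-90, 99, -18).
Using A_1: Π_1 has equation -90x + 99y - 18z = 324.
n·R − d = (-90)·(-2) + (99)·(-5) + (-18)·(-5) − 324 = -549; |n| = √18225.
Distance = |-549| / √18225 = 549/√18225 ≈ 4.07.

4.07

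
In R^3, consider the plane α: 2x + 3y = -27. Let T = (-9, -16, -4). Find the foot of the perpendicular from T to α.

(-3, -7, -4)

Foot = T − λn with λ = (n·T − d)/|n|² = (-66 − (-27))/13 = -3.
Foot = (-9, -16, -4) − (-3)·(2, 3, 0) = (-3, -7, -4).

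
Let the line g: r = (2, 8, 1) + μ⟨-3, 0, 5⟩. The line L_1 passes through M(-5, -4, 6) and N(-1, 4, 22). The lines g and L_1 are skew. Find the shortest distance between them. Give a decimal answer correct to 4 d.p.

A direction vector for L_1 is N − M = (4, 8, 16).
Common perpendicular direction n = (-3, 0, 5) × (4, 8, 16) = (-40, 68, -24).
With w = (-5, -4, 6) − (2, 8, 1) = (-7, -12, 5), w · n = -656.
Distance = |w · n| / |n| = |-656| / √6800 ≈ 7.9552.

7.9552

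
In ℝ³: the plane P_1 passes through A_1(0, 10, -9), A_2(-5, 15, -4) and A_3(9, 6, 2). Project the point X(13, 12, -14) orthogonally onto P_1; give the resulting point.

A_1A_2 = (-5, 5, 5), A_1A_3 = (9, -4, 11); a normal to P_1 is A_1A_2 × A_1A_3 = (75, 100, -25).
Using A_1: P_1 has equation 75x + 100y - 25z = 1225.
Foot = X − λn with λ = (n·X − d)/|n|² = (2525 − 1225)/16250 = 2/25.
Foot = (13, 12, -14) − (2/25)·(75, 100, -25) = (7, 4, -12).

(7, 4, -12)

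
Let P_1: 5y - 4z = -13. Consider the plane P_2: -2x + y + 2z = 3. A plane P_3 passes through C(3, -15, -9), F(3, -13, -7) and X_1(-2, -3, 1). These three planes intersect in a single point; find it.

(-7, -5, -3)

CF = (0, 2, 2), CX_1 = (-5, 12, 10); a normal to P_3 is CF × CX_1 = (-4, -10, 10).
Using C: P_3 has equation -4x - 10y + 10z = 48.
Solving the 3×3 linear system 5y - 4z = -13, -2x + y + 2z = 3, -4x - 10y + 10z = 48 (e.g. by elimination or Cramer's rule, determinant = -36) gives (-7, -5, -3).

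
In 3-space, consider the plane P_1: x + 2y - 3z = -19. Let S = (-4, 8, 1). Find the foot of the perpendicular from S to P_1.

(-6, 4, 7)

Foot = S − λn with λ = (n·S − d)/|n|² = (9 − (-19))/14 = 2.
Foot = (-4, 8, 1) − 2·(1, 2, -3) = (-6, 4, 7).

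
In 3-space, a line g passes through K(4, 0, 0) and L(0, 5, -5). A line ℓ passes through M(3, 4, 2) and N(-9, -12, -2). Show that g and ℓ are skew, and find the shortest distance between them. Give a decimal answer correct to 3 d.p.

3.171

A direction vector for g is L − K = (-4, 5, -5).
A direction vector for ℓ is N − M = (-12, -16, -4).
Common perpendicular direction n = (-4, 5, -5) × (-12, -16, -4) = (-100, 44, 124).
With w = (3, 4, 2) − (4, 0, 0) = (-1, 4, 2), w · n = 524.
Since n ≠ 0 the lines are not parallel, and w · n = 524 ≠ 0 so they do not intersect; hence they are skew.
Distance = |w · n| / |n| = |524| / √27312 ≈ 3.171.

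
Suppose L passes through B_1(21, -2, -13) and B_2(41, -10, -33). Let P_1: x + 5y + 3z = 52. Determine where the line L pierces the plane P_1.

(1, 6, 7)

A direction vector for L is B_2 − B_1 = (20, -8, -20).
Substitute r = (21, -2, -13) + t(20, -8, -20) into the plane: -28 + (-80)t = 52, so t = -1.
Intersection: (21, -2, -13) + (-1)·(20, -8, -20) = (1, 6, 7).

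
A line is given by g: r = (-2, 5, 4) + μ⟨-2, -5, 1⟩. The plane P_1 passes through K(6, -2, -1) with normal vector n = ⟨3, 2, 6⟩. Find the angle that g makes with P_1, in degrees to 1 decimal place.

15.1

P_1: n·r = n·K gives 3x + 2y + 6z = 8.
sin θ = |n·v| / (|n||v|) = |-10| / (√49 · √30) = 0.26082.
θ ≈ 15.1°.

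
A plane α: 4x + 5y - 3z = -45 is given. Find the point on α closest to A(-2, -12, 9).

(2, -7, 6)

Foot = A − λn with λ = (n·A − d)/|n|² = (-95 − (-45))/50 = -1.
Foot = (-2, -12, 9) − (-1)·(4, 5, -3) = (2, -7, 6).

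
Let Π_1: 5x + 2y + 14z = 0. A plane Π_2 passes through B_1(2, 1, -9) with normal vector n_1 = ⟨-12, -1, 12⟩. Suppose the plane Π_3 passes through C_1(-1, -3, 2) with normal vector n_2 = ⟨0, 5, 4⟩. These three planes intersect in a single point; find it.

(8, 1, -3)

Π_2: n_1·r = n_1·B_1 gives -12x - y + 12z = -133.
Π_3: n_2·r = n_2·C_1 gives 5y + 4z = -7.
Solving the 3×3 linear system 5x + 2y + 14z = 0, -12x - y + 12z = -133, 5y + 4z = -7 (e.g. by elimination or Cramer's rule, determinant = -1064) gives (8, 1, -3).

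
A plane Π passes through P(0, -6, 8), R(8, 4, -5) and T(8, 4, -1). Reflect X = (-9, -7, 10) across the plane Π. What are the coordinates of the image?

PR = (8, 10, -13), PT = (8, 10, -9); a normal to Π is PR × PT = (40, -32, 0).
Using P: Π has equation 40x - 32y = 192.
λ = (n·X − d)/|n|² = (-136 − 192)/2624 = -1/8.
Reflection = X − 2λn = (-9, -7, 10) − (-1/4)·(40, -32, 0) = (1, -15, 10).

(1, -15, 10)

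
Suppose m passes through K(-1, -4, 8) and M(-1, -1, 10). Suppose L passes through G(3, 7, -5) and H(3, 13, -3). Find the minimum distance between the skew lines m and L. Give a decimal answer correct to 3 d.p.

4.000

A direction vector for m is M − K = (0, 3, 2).
A direction vector for L is H − G = (0, 6, 2).
Common perpendicular direction n = (0, 3, 2) × (0, 6, 2) = (-6, 0, 0).
With w = (3, 7, -5) − (-1, -4, 8) = (4, 11, -13), w · n = -24.
Distance = |w · n| / |n| = |-24| / √36 ≈ 4.000.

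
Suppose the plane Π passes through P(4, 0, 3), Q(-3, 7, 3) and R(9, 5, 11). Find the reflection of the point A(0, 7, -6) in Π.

PQ = (-7, 7, 0), PR = (5, 5, 8); a normal to Π is PQ × PR = (56, 56, -70).
Using P: Π has equation 56x + 56y - 70z = 14.
λ = (n·A − d)/|n|² = (812 − 14)/11172 = 1/14.
Reflection = A − 2λn = (0, 7, -6) − (1/7)·(56, 56, -70) = (-8, -1, 4).

(-8, -1, 4)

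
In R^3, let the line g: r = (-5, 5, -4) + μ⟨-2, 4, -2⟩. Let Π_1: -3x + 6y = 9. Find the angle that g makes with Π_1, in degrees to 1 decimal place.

65.9

sin θ = |n·v| / (|n||v|) = |30| / (√45 · √24) = 0.91287.
θ ≈ 65.9°.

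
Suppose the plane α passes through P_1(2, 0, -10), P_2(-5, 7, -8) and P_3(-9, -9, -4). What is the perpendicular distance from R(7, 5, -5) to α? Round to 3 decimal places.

7.160

P_1P_2 = (-7, 7, 2), P_1P_3 = (-11, -9, 6); a normal to α is P_1P_2 × P_1P_3 = (60, 20, 140).
Using P_1: α has equation 60x + 20y + 140z = -1280.
n·R − d = (60)·(7) + (20)·(5) + (140)·(-5) − (-1280) = 1100; |n| = √23600.
Distance = |1100| / √23600 = 1100/√23600 ≈ 7.160.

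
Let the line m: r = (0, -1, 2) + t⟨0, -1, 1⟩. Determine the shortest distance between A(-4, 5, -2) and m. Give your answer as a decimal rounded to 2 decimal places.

4.24

Taking (0, -1, 2) on m with direction v = (0, -1, 1): w = A − (0, -1, 2) = (-4, 6, -4), and w × v = (2, 4, 4).
Distance = |w × v| / |v| = √36 / √2 ≈ 4.24.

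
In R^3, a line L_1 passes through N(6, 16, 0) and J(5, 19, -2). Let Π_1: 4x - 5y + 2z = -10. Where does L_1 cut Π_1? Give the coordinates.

(8, 10, 4)

A direction vector for L_1 is J − N = (-1, 3, -2).
Substitute r = (6, 16, 0) + t(-1, 3, -2) into the plane: -56 + (-23)t = -10, so t = -2.
Intersection: (6, 16, 0) + (-2)·(-1, 3, -2) = (8, 10, 4).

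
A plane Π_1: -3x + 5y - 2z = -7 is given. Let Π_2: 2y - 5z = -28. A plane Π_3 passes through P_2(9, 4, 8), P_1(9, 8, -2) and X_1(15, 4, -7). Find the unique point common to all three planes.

(7, 6, 8)

P_2P_1 = (0, 4, -10), P_2X_1 = (6, 0, -15); a normal to Π_3 is P_2P_1 × P_2X_1 = (-60, -60, -24).
Using P_2: Π_3 has equation -60x - 60y - 24z = -972.
Solving the 3×3 linear system -3x + 5y - 2z = -7, 2y - 5z = -28, -60x - 60y - 24z = -972 (e.g. by elimination or Cramer's rule, determinant = 2304) gives (7, 6, 8).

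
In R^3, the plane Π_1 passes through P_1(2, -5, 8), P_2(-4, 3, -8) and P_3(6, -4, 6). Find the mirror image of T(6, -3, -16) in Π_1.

(6, 13, -8)

P_1P_2 = (-6, 8, -16), P_1P_3 = (4, 1, -2); a normal to Π_1 is P_1P_2 × P_1P_3 = (0, -76, -38).
Using P_1: Π_1 has equation -76y - 38z = 76.
λ = (n·T − d)/|n|² = (836 − 76)/7220 = 2/19.
Reflection = T − 2λn = (6, -3, -16) − (4/19)·(0, -76, -38) = (6, 13, -8).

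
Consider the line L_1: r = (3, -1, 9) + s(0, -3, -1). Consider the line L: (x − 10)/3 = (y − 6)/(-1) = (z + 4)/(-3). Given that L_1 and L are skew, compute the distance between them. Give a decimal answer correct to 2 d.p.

6.61

L has direction (3, -1, -3) through (10, 6, -4).
Common perpendicular direction n = (0, -3, -1) × (3, -1, -3) = (8, -3, 9).
With w = (10, 6, -4) − (3, -1, 9) = (7, 7, -13), w · n = -82.
Distance = |w · n| / |n| = |-82| / √154 ≈ 6.61.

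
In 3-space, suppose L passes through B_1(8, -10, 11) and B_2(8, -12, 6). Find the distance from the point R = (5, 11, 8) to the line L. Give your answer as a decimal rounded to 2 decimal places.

A direction vector for L is B_2 − B_1 = (0, -2, -5).
Taking (8, -10, 11) on L with direction v = (0, -2, -5): w = R − (8, -10, 11) = (-3, 21, -3), and w × v = (-111, -15, 6).
Distance = |w × v| / |v| = √12582 / √29 ≈ 20.83.

20.83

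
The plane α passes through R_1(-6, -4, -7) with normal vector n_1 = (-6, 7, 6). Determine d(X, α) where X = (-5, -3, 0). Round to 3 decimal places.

α: n_1·r = n_1·R_1 gives -6x + 7y + 6z = -34.
n·X − d = (-6)·(-5) + (7)·(-3) + (6)·(0) − (-34) = 43; |n| = √121.
Distance = |43| / √121 = 43/√121 ≈ 3.909.

3.909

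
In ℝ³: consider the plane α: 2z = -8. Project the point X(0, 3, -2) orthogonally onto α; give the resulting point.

(0, 3, -4)

Foot = X − λn with λ = (n·X − d)/|n|² = (-4 − (-8))/4 = 1.
Foot = (0, 3, -2) − 1·(0, 0, 2) = (0, 3, -4).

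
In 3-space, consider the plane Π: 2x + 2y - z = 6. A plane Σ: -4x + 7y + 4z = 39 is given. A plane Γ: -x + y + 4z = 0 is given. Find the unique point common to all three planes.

Solving the 3×3 linear system 2x + 2y - z = 6, -4x + 7y + 4z = 39, -x + y + 4z = 0 (e.g. by elimination or Cramer's rule, determinant = 69) gives (-3, 5, -2).

(-3, 5, -2)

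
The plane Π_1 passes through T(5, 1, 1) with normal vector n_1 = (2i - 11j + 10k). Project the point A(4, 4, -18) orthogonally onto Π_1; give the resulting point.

(6, -7, -8)

Π_1: n_1·r = n_1·T gives 2x - 11y + 10z = 9.
Foot = A − λn with λ = (n·A − d)/|n|² = (-216 − 9)/225 = -1.
Foot = (4, 4, -18) − (-1)·(2, -11, 10) = (6, -7, -8).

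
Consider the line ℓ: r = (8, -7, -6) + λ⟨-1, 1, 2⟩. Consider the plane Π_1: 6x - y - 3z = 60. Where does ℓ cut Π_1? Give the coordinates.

Substitute r = (8, -7, -6) + t(-1, 1, 2) into the plane: 73 + (-13)t = 60, so t = 1.
Intersection: (8, -7, -6) + 1·(-1, 1, 2) = (7, -6, -4).

(7, -6, -4)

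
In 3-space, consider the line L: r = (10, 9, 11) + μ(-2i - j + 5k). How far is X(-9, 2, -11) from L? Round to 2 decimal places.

Taking (10, 9, 11) on L with direction v = (-2, -1, 5): w = X − (10, 9, 11) = (-19, -7, -22), and w × v = (-57, 139, 5).
Distance = |w × v| / |v| = √22595 / √30 ≈ 27.44.

27.44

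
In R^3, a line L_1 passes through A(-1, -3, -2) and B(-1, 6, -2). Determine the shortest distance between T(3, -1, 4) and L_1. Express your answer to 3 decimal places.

A direction vector for L_1 is B − A = (0, 9, 0).
Taking (-1, -3, -2) on L_1 with direction v = (0, 9, 0): w = T − (-1, -3, -2) = (4, 2, 6), and w × v = (-54, 0, 36).
Distance = |w × v| / |v| = √4212 / √81 ≈ 7.211.

7.211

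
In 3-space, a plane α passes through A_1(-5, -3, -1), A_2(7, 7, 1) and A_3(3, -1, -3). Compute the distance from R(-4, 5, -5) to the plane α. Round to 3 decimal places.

A_1A_2 = (12, 10, 2), A_1A_3 = (8, 2, -2); a normal to α is A_1A_2 × A_1A_3 = (-24, 40, -56).
Using A_1: α has equation -24x + 40y - 56z = 56.
n·R − d = (-24)·(-4) + (40)·(5) + (-56)·(-5) − 56 = 520; |n| = √5312.
Distance = |520| / √5312 = 520/√5312 ≈ 7.135.

7.135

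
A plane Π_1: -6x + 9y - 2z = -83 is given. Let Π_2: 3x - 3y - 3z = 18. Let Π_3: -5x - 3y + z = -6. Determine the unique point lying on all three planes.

(5, -5, 4)

Solving the 3×3 linear system -6x + 9y - 2z = -83, 3x - 3y - 3z = 18, -5x - 3y + z = -6 (e.g. by elimination or Cramer's rule, determinant = 228) gives (5, -5, 4).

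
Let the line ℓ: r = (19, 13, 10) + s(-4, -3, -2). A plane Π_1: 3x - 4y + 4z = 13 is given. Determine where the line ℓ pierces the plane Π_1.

Substitute r = (19, 13, 10) + t(-4, -3, -2) into the plane: 45 + (-8)t = 13, so t = 4.
Intersection: (19, 13, 10) + 4·(-4, -3, -2) = (3, 1, 2).

(3, 1, 2)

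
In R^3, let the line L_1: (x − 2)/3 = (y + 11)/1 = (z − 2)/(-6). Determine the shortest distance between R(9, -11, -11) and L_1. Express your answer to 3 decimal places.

2.221

L_1 has direction (3, 1, -6) through (2, -11, 2).
Taking (2, -11, 2) on L_1 with direction v = (3, 1, -6): w = R − (2, -11, 2) = (7, 0, -13), and w × v = (13, 3, 7).
Distance = |w × v| / |v| = √227 / √46 ≈ 2.221.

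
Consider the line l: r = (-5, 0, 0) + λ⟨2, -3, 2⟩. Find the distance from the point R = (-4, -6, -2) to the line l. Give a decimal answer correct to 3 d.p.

5.093

Taking (-5, 0, 0) on l with direction v = (2, -3, 2): w = R − (-5, 0, 0) = (1, -6, -2), and w × v = (-18, -6, 9).
Distance = |w × v| / |v| = √441 / √17 ≈ 5.093.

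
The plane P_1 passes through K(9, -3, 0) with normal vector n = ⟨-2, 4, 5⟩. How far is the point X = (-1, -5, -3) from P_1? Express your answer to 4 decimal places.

0.4472

P_1: n·r = n·K gives -2x + 4y + 5z = -30.
n·X − d = (-2)·(-1) + (4)·(-5) + (5)·(-3) − (-30) = -3; |n| = √45.
Distance = |-3| / √45 = 3/√45 ≈ 0.4472.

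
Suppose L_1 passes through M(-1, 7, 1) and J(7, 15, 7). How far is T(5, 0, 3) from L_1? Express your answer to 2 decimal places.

9.43

A direction vector for L_1 is J − M = (8, 8, 6).
Taking (-1, 7, 1) on L_1 with direction v = (8, 8, 6): w = T − (-1, 7, 1) = (6, -7, 2), and w × v = (-58, -20, 104).
Distance = |w × v| / |v| = √14580 / √164 ≈ 9.43.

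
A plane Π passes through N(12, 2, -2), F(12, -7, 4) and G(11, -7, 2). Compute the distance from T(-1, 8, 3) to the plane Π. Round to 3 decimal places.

NF = (0, -9, 6), NG = (-1, -9, 4); a normal to Π is NF × NG = (18, -6, -9).
Using N: Π has equation 18x - 6y - 9z = 222.
n·T − d = (18)·(-1) + (-6)·(8) + (-9)·(3) − 222 = -315; |n| = √441.
Distance = |-315| / √441 = 315/√441 ≈ 15.000.

15.000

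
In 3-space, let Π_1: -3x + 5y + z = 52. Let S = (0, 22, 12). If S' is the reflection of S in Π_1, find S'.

λ = (n·S − d)/|n|² = (122 − 52)/35 = 2.
Reflection = S − 2λn = (0, 22, 12) − 4·(-3, 5, 1) = (12, 2, 8).

(12, 2, 8)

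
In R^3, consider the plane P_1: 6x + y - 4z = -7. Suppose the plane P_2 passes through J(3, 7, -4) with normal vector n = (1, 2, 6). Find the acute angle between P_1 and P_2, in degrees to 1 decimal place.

69.9

P_2: n·r = n·J gives x + 2y + 6z = -7.
cos θ = |n₁·n₂| / (|n₁||n₂|) = |-16| / (√53 · √41).
θ = arccos(0.34323) ≈ 69.9°.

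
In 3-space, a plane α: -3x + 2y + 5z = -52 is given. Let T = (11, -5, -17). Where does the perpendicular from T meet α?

(5, -1, -7)

Foot = T − λn with λ = (n·T − d)/|n|² = (-128 − (-52))/38 = -2.
Foot = (11, -5, -17) − (-2)·(-3, 2, 5) = (5, -1, -7).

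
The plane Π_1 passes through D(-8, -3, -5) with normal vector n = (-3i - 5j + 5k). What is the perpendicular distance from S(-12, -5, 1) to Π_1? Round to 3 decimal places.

6.770

Π_1: n·r = n·D gives -3x - 5y + 5z = 14.
n·S − d = (-3)·(-12) + (-5)·(-5) + (5)·(1) − 14 = 52; |n| = √59.
Distance = |52| / √59 = 52/√59 ≈ 6.770.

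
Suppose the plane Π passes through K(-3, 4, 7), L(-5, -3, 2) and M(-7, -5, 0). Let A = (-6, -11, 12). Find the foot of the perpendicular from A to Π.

(-2, -5, 2)

KL = (-2, -7, -5), KM = (-4, -9, -7); a normal to Π is KL × KM = (4, 6, -10).
Using K: Π has equation 4x + 6y - 10z = -58.
Foot = A − λn with λ = (n·A − d)/|n|² = (-210 − (-58))/152 = -1.
Foot = (-6, -11, 12) − (-1)·(4, 6, -10) = (-2, -5, 2).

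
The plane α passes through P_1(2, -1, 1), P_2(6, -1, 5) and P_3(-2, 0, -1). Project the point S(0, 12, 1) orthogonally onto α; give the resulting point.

(-4, 4, 5)

P_1P_2 = (4, 0, 4), P_1P_3 = (-4, 1, -2); a normal to α is P_1P_2 × P_1P_3 = (-4, -8, 4).
Using P_1: α has equation -4x - 8y + 4z = 4.
Foot = S − λn with λ = (n·S − d)/|n|² = (-92 − 4)/96 = -1.
Foot = (0, 12, 1) − (-1)·(-4, -8, 4) = (-4, 4, 5).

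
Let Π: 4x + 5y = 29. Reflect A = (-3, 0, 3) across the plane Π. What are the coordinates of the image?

λ = (n·A − d)/|n|² = (-12 − 29)/41 = -1.
Reflection = A − 2λn = (-3, 0, 3) − (-2)·(4, 5, 0) = (5, 10, 3).

(5, 10, 3)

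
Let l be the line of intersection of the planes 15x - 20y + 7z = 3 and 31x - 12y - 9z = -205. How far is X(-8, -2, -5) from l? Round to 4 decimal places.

7.3485

Direction of l: (15, -20, 7) × (31, -12, -9) = (264, 352, 440).
A point on l: solving the two plane equations with x = -4 gives (-4, 0, 9).
Taking (-4, 0, 9) on l with direction v = (264, 352, 440): w = X − (-4, 0, 9) = (-4, -2, -14), and w × v = (4048, -1936, -880).
Distance = |w × v| / |v| = √20908800 / √387200 ≈ 7.3485.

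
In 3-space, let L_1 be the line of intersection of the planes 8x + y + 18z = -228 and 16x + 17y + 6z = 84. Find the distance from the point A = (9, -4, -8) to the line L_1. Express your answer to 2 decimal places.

10.82

Direction of L_1: (8, 1, 18) × (16, 17, 6) = (-300, 240, 120).
A point on L_1: solving the two plane equations with x = -3 gives (-3, 12, -12).
Taking (-3, 12, -12) on L_1 with direction v = (-300, 240, 120): w = A − (-3, 12, -12) = (12, -16, 4), and w × v = (-2880, -2640, -1920).
Distance = |w × v| / |v| = √18950400 / √162000 ≈ 10.82.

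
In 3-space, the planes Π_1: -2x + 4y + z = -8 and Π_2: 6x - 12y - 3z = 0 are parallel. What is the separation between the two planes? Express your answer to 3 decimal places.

1.746

Rescale Π_2 by 1/(-3): -2x + 4y + z = 0. Then distance = |-8 − 0| / √21 ≈ 1.746.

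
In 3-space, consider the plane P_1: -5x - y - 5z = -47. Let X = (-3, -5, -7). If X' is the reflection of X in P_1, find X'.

(17, -1, 13)

λ = (n·X − d)/|n|² = (55 − (-47))/51 = 2.
Reflection = X − 2λn = (-3, -5, -7) − 4·(-5, -1, -5) = (17, -1, 13).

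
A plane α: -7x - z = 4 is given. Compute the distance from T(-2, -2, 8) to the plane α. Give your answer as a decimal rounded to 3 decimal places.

0.283

n·T − d = (-7)·(-2) + (0)·(-2) + (-1)·(8) − 4 = 2; |n| = √50.
Distance = |2| / √50 = 2/√50 ≈ 0.283.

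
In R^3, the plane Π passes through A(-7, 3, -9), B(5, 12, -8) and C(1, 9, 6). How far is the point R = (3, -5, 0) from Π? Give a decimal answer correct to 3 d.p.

AB = (12, 9, 1), AC = (8, 6, 15); a normal to Π is AB × AC = (129, -172, 0).
Using A: Π has equation 129x - 172y = -1419.
n·R − d = (129)·(3) + (-172)·(-5) + (0)·(0) − (-1419) = 2666; |n| = √46225.
Distance = |2666| / √46225 = 2666/√46225 ≈ 12.400.

12.400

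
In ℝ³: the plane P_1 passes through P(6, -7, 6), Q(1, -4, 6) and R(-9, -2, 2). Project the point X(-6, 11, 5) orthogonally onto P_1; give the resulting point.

(-9, 6, 10)

PQ = (-5, 3, 0), PR = (-15, 5, -4); a normal to P_1 is PQ × PR = (-12, -20, 20).
Using P: P_1 has equation -12x - 20y + 20z = 188.
Foot = X − λn with λ = (n·X − d)/|n|² = (-48 − 188)/944 = -1/4.
Foot = (-6, 11, 5) − (-1/4)·(-12, -20, 20) = (-9, 6, 10).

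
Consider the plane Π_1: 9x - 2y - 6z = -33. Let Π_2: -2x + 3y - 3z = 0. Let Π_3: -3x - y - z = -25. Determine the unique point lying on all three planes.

Solving the 3×3 linear system 9x - 2y - 6z = -33, -2x + 3y - 3z = 0, -3x - y - z = -25 (e.g. by elimination or Cramer's rule, determinant = -134) gives (3, 9, 7).

(3, 9, 7)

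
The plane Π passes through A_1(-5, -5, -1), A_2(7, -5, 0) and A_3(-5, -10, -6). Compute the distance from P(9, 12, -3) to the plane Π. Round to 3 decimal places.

A_1A_2 = (12, 0, 1), A_1A_3 = (0, -5, -5); a normal to Π is A_1A_2 × A_1A_3 = (5, 60, -60).
Using A_1: Π has equation 5x + 60y - 60z = -265.
n·P − d = (5)·(9) + (60)·(12) + (-60)·(-3) − (-265) = 1210; |n| = √7225.
Distance = |1210| / √7225 = 1210/√7225 ≈ 14.235.

14.235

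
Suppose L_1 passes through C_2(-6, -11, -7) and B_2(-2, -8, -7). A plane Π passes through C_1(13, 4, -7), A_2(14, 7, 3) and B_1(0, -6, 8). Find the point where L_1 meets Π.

(10, 1, -7)

A direction vector for L_1 is B_2 − C_2 = (4, 3, 0).
C_1A_2 = (1, 3, 10), C_1B_1 = (-13, -10, 15); a normal to Π is C_1A_2 × C_1B_1 = (145, -145, 29).
Using C_1: Π has equation 145x - 145y + 29z = 1102.
Substitute r = (-6, -11, -7) + t(4, 3, 0) into the plane: 522 + 145t = 1102, so t = 4.
Intersection: (-6, -11, -7) + 4·(4, 3, 0) = (10, 1, -7).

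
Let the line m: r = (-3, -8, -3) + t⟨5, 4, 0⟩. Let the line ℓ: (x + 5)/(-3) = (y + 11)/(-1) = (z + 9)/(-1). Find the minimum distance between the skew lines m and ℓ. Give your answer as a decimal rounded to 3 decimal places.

5.165

ℓ has direction (-3, -1, -1) through (-5, -11, -9).
Common perpendicular direction n = (5, 4, 0) × (-3, -1, -1) = (-4, 5, 7).
With w = (-5, -11, -9) − (-3, -8, -3) = (-2, -3, -6), w · n = -49.
Distance = |w · n| / |n| = |-49| / √90 ≈ 5.165.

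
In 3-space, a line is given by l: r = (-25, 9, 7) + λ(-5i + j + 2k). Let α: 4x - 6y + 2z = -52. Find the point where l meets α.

Substitute r = (-25, 9, 7) + t(-5, 1, 2) into the plane: -140 + (-22)t = -52, so t = -4.
Intersection: (-25, 9, 7) + (-4)·(-5, 1, 2) = (-5, 5, -1).

(-5, 5, -1)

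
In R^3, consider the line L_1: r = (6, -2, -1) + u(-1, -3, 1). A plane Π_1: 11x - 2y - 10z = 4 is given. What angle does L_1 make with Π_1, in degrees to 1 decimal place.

17.5

sin θ = |n·v| / (|n||v|) = |-15| / (√225 · √11) = 0.30151.
θ ≈ 17.5°.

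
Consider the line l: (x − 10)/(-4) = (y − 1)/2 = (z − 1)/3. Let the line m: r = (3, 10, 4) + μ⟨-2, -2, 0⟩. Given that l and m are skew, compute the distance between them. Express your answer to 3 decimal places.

l has direction (-4, 2, 3) through (10, 1, 1).
Common perpendicular direction n = (-4, 2, 3) × (-2, -2, 0) = (6, -6, 12).
With w = (3, 10, 4) − (10, 1, 1) = (-7, 9, 3), w · n = -60.
Distance = |w · n| / |n| = |-60| / √216 ≈ 4.082.

4.082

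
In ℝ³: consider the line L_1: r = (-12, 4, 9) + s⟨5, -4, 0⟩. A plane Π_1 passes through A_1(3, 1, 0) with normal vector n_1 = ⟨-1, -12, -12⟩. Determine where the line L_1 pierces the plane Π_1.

(3, -8, 9)

Π_1: n_1·r = n_1·A_1 gives -x - 12y - 12z = -15.
Substitute r = (-12, 4, 9) + t(5, -4, 0) into the plane: -144 + 43t = -15, so t = 3.
Intersection: (-12, 4, 9) + 3·(5, -4, 0) = (3, -8, 9).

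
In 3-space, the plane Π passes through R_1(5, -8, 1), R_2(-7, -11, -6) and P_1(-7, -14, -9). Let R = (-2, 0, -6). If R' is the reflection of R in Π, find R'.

(-6, -12, 6)

R_1R_2 = (-12, -3, -7), R_1P_1 = (-12, -6, -10); a normal to Π is R_1R_2 × R_1P_1 = (-12, -36, 36).
Using R_1: Π has equation -12x - 36y + 36z = 264.
λ = (n·R − d)/|n|² = (-192 − 264)/2736 = -1/6.
Reflection = R − 2λn = (-2, 0, -6) − (-1/3)·(-12, -36, 36) = (-6, -12, 6).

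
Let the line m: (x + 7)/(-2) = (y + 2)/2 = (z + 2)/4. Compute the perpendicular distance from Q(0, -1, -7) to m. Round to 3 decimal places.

5.686

m has direction (-2, 2, 4) through (-7, -2, -2).
Taking (-7, -2, -2) on m with direction v = (-2, 2, 4): w = Q − (-7, -2, -2) = (7, 1, -5), and w × v = (14, -18, 16).
Distance = |w × v| / |v| = √776 / √24 ≈ 5.686.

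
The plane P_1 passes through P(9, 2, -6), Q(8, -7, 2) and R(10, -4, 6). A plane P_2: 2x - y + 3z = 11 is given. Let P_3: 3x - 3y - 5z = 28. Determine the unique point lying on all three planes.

PQ = (-1, -9, 8), PR = (1, -6, 12); a normal to P_1 is PQ × PR = (-60, 20, 15).
Using P: P_1 has equation -60x + 20y + 15z = -590.
Solving the 3×3 linear system -60x + 20y + 15z = -590, 2x - y + 3z = 11, 3x - 3y - 5z = 28 (e.g. by elimination or Cramer's rule, determinant = -505) gives (11, 5, -2).

(11, 5, -2)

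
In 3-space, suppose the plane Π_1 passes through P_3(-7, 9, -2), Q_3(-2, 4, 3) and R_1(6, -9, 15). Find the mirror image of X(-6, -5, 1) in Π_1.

(-8, 3, 11)

P_3Q_3 = (5, -5, 5), P_3R_1 = (13, -18, 17); a normal to Π_1 is P_3Q_3 × P_3R_1 = (5, -20, -25).
Using P_3: Π_1 has equation 5x - 20y - 25z = -165.
λ = (n·X − d)/|n|² = (45 − (-165))/1050 = 1/5.
Reflection = X − 2λn = (-6, -5, 1) − (2/5)·(5, -20, -25) = (-8, 3, 11).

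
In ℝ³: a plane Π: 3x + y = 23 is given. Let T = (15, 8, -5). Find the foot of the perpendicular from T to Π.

(6, 5, -5)

Foot = T − λn with λ = (n·T − d)/|n|² = (53 − 23)/10 = 3.
Foot = (15, 8, -5) − 3·(3, 1, 0) = (6, 5, -5).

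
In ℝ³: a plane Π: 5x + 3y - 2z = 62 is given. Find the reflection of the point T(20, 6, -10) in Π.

(0, -6, -2)

λ = (n·T − d)/|n|² = (138 − 62)/38 = 2.
Reflection = T − 2λn = (20, 6, -10) − 4·(5, 3, -2) = (0, -6, -2).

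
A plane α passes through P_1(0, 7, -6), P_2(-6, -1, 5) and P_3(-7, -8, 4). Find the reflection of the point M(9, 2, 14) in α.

P_1P_2 = (-6, -8, 11), P_1P_3 = (-7, -15, 10); a normal to α is P_1P_2 × P_1P_3 = (85, -17, 34).
Using P_1: α has equation 85x - 17y + 34z = -323.
λ = (n·M − d)/|n|² = (1207 − (-323))/8670 = 3/17.
Reflection = M − 2λn = (9, 2, 14) − (6/17)·(85, -17, 34) = (-21, 8, 2).

(-21, 8, 2)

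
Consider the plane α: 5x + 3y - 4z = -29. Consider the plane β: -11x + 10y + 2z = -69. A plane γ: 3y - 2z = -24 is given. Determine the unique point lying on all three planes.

(-1, -8, 0)

Solving the 3×3 linear system 5x + 3y - 4z = -29, -11x + 10y + 2z = -69, 3y - 2z = -24 (e.g. by elimination or Cramer's rule, determinant = -64) gives (-1, -8, 0).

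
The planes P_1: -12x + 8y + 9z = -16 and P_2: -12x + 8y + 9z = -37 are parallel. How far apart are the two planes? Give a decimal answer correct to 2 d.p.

Same normal n = (-12, 8, 9) with |n| = √289; distance = |-16 − (-37)| / |n| = 21/√289 ≈ 1.24.

1.24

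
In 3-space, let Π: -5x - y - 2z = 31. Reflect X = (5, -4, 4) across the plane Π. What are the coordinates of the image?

(-15, -8, -4)

λ = (n·X − d)/|n|² = (-29 − 31)/30 = -2.
Reflection = X − 2λn = (5, -4, 4) − (-4)·(-5, -1, -2) = (-15, -8, -4).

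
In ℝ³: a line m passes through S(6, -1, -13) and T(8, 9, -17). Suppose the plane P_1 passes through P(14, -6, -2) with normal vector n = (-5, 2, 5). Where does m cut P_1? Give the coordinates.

A direction vector for m is T − S = (2, 10, -4).
P_1: n·r = n·P gives -5x + 2y + 5z = -92.
Substitute r = (6, -1, -13) + t(2, 10, -4) into the plane: -97 + (-10)t = -92, so t = -1/2.
Intersection: (6, -1, -13) + (-1/2)·(2, 10, -4) = (5, -6, -11).

(5, -6, -11)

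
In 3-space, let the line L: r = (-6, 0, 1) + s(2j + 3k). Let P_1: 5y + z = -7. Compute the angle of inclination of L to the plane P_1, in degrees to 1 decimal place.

sin θ = |n·v| / (|n||v|) = |13| / (√26 · √13) = 0.70711.
θ ≈ 45.0°.

45.0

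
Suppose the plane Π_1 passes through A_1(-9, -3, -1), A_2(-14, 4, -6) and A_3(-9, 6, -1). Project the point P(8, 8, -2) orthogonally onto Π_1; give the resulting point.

(-1, 8, 7)

A_1A_2 = (-5, 7, -5), A_1A_3 = (0, 9, 0); a normal to Π_1 is A_1A_2 × A_1A_3 = (45, 0, -45).
Using A_1: Π_1 has equation 45x - 45z = -360.
Foot = P − λn with λ = (n·P − d)/|n|² = (450 − (-360))/4050 = 1/5.
Foot = (8, 8, -2) − (1/5)·(45, 0, -45) = (-1, 8, 7).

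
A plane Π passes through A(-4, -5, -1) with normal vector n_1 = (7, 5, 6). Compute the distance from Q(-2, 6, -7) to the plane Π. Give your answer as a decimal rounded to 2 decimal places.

3.15

Π: n_1·r = n_1·A gives 7x + 5y + 6z = -59.
n·Q − d = (7)·(-2) + (5)·(6) + (6)·(-7) − (-59) = 33; |n| = √110.
Distance = |33| / √110 = 33/√110 ≈ 3.15.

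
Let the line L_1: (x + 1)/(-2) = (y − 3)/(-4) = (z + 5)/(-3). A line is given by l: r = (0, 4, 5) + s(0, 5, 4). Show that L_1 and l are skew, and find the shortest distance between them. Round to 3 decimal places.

7.240

L_1 has direction (-2, -4, -3) through (-1, 3, -5).
Common perpendicular direction n = (-2, -4, -3) × (0, 5, 4) = (-1, 8, -10).
With w = (0, 4, 5) − (-1, 3, -5) = (1, 1, 10), w · n = -93.
Since n ≠ 0 the lines are not parallel, and w · n = -93 ≠ 0 so they do not intersect; hence they are skew.
Distance = |w · n| / |n| = |-93| / √165 ≈ 7.240.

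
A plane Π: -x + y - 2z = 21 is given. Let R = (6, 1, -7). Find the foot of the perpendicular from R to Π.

Foot = R − λn with λ = (n·R − d)/|n|² = (9 − 21)/6 = -2.
Foot = (6, 1, -7) − (-2)·(-1, 1, -2) = (4, 3, -11).

(4, 3, -11)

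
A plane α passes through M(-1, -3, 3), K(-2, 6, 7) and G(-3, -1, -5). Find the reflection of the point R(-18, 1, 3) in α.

(12, 7, -3)

MK = (-1, 9, 4), MG = (-2, 2, -8); a normal to α is MK × MG = (-80, -16, 16).
Using M: α has equation -80x - 16y + 16z = 176.
λ = (n·R − d)/|n|² = (1472 − 176)/6912 = 3/16.
Reflection = R − 2λn = (-18, 1, 3) − (3/8)·(-80, -16, 16) = (12, 7, -3).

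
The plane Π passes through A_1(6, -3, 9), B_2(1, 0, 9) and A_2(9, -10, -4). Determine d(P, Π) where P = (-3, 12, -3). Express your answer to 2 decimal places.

A_1B_2 = (-5, 3, 0), A_1A_2 = (3, -7, -13); a normal to Π is A_1B_2 × A_1A_2 = (-39, -65, 26).
Using A_1: Π has equation -39x - 65y + 26z = 195.
n·P − d = (-39)·(-3) + (-65)·(12) + (26)·(-3) − 195 = -936; |n| = √6422.
Distance = |-936| / √6422 = 936/√6422 ≈ 11.68.

11.68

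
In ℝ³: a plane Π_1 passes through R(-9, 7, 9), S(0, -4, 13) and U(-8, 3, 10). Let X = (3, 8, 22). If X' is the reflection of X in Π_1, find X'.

(7, 4, 2)

RS = (9, -11, 4), RU = (1, -4, 1); a normal to Π_1 is RS × RU = (5, -5, -25).
Using R: Π_1 has equation 5x - 5y - 25z = -305.
λ = (n·X − d)/|n|² = (-575 − (-305))/675 = -2/5.
Reflection = X − 2λn = (3, 8, 22) − (-4/5)·(5, -5, -25) = (7, 4, 2).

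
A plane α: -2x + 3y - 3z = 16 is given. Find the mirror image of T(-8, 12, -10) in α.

(4, -6, 8)

λ = (n·T − d)/|n|² = (82 − 16)/22 = 3.
Reflection = T − 2λn = (-8, 12, -10) − 6·(-2, 3, -3) = (4, -6, 8).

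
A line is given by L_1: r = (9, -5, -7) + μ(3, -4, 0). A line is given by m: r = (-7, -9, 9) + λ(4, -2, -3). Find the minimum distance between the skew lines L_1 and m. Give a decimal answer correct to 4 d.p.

3.7720

Common perpendicular direction n = (3, -4, 0) × (4, -2, -3) = (12, 9, 10).
With w = (-7, -9, 9) − (9, -5, -7) = (-16, -4, 16), w · n = -68.
Distance = |w · n| / |n| = |-68| / √325 ≈ 3.7720.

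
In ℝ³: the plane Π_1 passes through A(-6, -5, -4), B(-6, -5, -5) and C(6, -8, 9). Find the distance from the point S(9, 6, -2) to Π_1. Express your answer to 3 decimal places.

14.310

AB = (0, 0, -1), AC = (12, -3, 13); a normal to Π_1 is AB × AC = (-3, -12, 0).
Using A: Π_1 has equation -3x - 12y = 78.
n·S − d = (-3)·(9) + (-12)·(6) + (0)·(-2) − 78 = -177; |n| = √153.
Distance = |-177| / √153 = 177/√153 ≈ 14.310.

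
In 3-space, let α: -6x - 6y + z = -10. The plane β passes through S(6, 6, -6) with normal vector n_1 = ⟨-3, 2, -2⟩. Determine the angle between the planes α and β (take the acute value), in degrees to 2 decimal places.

β: n_1·r = n_1·S gives -3x + 2y - 2z = 6.
cos θ = |n₁·n₂| / (|n₁||n₂|) = |4| / (√73 · √17).
θ = arccos(0.11355) ≈ 83.48°.

83.48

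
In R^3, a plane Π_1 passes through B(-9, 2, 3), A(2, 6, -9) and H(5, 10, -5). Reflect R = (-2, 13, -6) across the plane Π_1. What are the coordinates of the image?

(6, 3, -2)

BA = (11, 4, -12), BH = (14, 8, -8); a normal to Π_1 is BA × BH = (64, -80, 32).
Using B: Π_1 has equation 64x - 80y + 32z = -640.
λ = (n·R − d)/|n|² = (-1360 − (-640))/11520 = -1/16.
Reflection = R − 2λn = (-2, 13, -6) − (-1/8)·(64, -80, 32) = (6, 3, -2).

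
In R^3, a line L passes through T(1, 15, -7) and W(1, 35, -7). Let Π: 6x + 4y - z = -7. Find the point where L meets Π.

A direction vector for L is W − T = (0, 20, 0).
Substitute r = (1, 15, -7) + t(0, 20, 0) into the plane: 73 + 80t = -7, so t = -1.
Intersection: (1, 15, -7) + (-1)·(0, 20, 0) = (1, -5, -7).

(1, -5, -7)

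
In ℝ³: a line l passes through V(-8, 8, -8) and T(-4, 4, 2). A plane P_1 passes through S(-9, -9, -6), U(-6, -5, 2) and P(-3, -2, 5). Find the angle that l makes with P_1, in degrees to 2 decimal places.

A direction vector for l is T − V = (4, -4, 10).
SU = (3, 4, 8), SP = (6, 7, 11); a normal to P_1 is SU × SP = (-12, 15, -3).
Using S: P_1 has equation -12x + 15y - 3z = -9.
sin θ = |n·v| / (|n||v|) = |-138| / (√378 · √132) = 0.61780.
θ ≈ 38.16°.

38.16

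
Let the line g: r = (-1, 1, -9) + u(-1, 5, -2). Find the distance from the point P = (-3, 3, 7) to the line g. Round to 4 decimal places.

15.8325

Taking (-1, 1, -9) on g with direction v = (-1, 5, -2): w = P − (-1, 1, -9) = (-2, 2, 16), and w × v = (-84, -20, -8).
Distance = |w × v| / |v| = √7520 / √30 ≈ 15.8325.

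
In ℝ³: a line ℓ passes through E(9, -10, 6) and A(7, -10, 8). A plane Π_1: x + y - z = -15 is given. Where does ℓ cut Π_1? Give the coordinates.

A direction vector for ℓ is A − E = (-2, 0, 2).
Substitute r = (9, -10, 6) + t(-2, 0, 2) into the plane: -7 + (-4)t = -15, so t = 2.
Intersection: (9, -10, 6) + 2·(-2, 0, 2) = (5, -10, 10).

(5, -10, 10)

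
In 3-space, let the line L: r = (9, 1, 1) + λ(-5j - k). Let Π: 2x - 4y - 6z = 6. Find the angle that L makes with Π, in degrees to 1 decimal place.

43.0

sin θ = |n·v| / (|n||v|) = |26| / (√56 · √26) = 0.68139.
θ ≈ 43.0°.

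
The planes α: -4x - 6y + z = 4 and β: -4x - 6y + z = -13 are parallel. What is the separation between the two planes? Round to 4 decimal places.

Same normal n = (-4, -6, 1) with |n| = √53; distance = |4 − (-13)| / |n| = 17/√53 ≈ 2.3351.

2.3351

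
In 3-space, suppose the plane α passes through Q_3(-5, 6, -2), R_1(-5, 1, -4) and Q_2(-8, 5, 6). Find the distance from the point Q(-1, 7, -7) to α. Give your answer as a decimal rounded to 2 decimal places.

Q_3R_1 = (0, -5, -2), Q_3Q_2 = (-3, -1, 8); a normal to α is Q_3R_1 × Q_3Q_2 = (-42, 6, -15).
Using Q_3: α has equation -42x + 6y - 15z = 276.
n·Q − d = (-42)·(-1) + (6)·(7) + (-15)·(-7) − 276 = -87; |n| = √2025.
Distance = |-87| / √2025 = 87/√2025 ≈ 1.93.

1.93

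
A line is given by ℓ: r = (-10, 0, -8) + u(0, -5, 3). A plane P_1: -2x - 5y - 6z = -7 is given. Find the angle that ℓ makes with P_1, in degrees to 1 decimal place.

sin θ = |n·v| / (|n||v|) = |7| / (√65 · √34) = 0.14890.
θ ≈ 8.6°.

8.6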